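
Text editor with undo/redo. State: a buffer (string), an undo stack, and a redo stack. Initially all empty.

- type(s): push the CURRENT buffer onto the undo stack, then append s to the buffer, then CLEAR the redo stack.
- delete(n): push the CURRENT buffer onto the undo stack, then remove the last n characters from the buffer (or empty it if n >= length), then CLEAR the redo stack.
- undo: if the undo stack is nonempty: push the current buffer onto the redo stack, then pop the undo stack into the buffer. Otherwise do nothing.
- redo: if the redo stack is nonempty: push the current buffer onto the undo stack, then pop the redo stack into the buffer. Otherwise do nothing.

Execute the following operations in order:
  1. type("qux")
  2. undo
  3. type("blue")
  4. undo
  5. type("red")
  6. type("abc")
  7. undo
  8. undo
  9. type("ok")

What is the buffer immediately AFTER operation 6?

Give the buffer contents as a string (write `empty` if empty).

After op 1 (type): buf='qux' undo_depth=1 redo_depth=0
After op 2 (undo): buf='(empty)' undo_depth=0 redo_depth=1
After op 3 (type): buf='blue' undo_depth=1 redo_depth=0
After op 4 (undo): buf='(empty)' undo_depth=0 redo_depth=1
After op 5 (type): buf='red' undo_depth=1 redo_depth=0
After op 6 (type): buf='redabc' undo_depth=2 redo_depth=0

Answer: redabc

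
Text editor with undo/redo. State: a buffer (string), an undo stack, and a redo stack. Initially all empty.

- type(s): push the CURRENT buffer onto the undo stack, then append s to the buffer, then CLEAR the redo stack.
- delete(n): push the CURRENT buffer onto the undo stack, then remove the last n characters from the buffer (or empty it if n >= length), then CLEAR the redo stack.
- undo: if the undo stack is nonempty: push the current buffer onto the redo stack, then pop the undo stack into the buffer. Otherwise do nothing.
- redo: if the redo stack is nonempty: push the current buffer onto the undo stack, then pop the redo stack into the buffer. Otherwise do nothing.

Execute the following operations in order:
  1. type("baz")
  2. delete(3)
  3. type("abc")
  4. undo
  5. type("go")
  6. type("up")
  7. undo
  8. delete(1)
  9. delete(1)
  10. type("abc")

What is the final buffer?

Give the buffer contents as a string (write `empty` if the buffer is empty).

After op 1 (type): buf='baz' undo_depth=1 redo_depth=0
After op 2 (delete): buf='(empty)' undo_depth=2 redo_depth=0
After op 3 (type): buf='abc' undo_depth=3 redo_depth=0
After op 4 (undo): buf='(empty)' undo_depth=2 redo_depth=1
After op 5 (type): buf='go' undo_depth=3 redo_depth=0
After op 6 (type): buf='goup' undo_depth=4 redo_depth=0
After op 7 (undo): buf='go' undo_depth=3 redo_depth=1
After op 8 (delete): buf='g' undo_depth=4 redo_depth=0
After op 9 (delete): buf='(empty)' undo_depth=5 redo_depth=0
After op 10 (type): buf='abc' undo_depth=6 redo_depth=0

Answer: abc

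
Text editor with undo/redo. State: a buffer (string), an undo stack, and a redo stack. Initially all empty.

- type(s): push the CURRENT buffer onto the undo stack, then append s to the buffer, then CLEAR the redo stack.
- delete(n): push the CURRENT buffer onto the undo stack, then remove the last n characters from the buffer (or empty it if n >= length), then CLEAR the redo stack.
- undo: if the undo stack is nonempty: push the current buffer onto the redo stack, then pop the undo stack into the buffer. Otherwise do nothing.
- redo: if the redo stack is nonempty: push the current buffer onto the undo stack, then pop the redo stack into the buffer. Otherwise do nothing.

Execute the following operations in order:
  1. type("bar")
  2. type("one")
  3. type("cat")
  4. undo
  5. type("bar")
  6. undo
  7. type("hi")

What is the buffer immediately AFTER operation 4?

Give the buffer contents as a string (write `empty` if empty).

Answer: barone

Derivation:
After op 1 (type): buf='bar' undo_depth=1 redo_depth=0
After op 2 (type): buf='barone' undo_depth=2 redo_depth=0
After op 3 (type): buf='baronecat' undo_depth=3 redo_depth=0
After op 4 (undo): buf='barone' undo_depth=2 redo_depth=1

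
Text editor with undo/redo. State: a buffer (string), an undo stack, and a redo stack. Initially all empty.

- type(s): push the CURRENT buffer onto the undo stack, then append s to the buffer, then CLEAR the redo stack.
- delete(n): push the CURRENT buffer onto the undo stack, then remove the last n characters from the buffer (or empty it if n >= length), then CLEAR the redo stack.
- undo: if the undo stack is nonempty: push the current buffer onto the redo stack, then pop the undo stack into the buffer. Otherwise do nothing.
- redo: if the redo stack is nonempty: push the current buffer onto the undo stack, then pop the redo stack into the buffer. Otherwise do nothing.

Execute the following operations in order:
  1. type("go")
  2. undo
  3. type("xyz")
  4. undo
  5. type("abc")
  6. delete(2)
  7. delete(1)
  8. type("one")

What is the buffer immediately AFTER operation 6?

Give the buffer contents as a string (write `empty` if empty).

After op 1 (type): buf='go' undo_depth=1 redo_depth=0
After op 2 (undo): buf='(empty)' undo_depth=0 redo_depth=1
After op 3 (type): buf='xyz' undo_depth=1 redo_depth=0
After op 4 (undo): buf='(empty)' undo_depth=0 redo_depth=1
After op 5 (type): buf='abc' undo_depth=1 redo_depth=0
After op 6 (delete): buf='a' undo_depth=2 redo_depth=0

Answer: a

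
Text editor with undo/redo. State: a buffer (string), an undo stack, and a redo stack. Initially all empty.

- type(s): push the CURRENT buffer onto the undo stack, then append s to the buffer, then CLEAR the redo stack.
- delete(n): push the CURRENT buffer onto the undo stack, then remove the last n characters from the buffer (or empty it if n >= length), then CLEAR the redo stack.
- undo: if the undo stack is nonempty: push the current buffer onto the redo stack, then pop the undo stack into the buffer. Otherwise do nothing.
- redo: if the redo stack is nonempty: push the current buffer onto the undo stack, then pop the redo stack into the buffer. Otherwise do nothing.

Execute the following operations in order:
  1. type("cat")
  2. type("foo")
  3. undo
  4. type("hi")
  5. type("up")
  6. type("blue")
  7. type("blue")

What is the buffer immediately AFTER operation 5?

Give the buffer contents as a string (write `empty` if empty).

Answer: cathiup

Derivation:
After op 1 (type): buf='cat' undo_depth=1 redo_depth=0
After op 2 (type): buf='catfoo' undo_depth=2 redo_depth=0
After op 3 (undo): buf='cat' undo_depth=1 redo_depth=1
After op 4 (type): buf='cathi' undo_depth=2 redo_depth=0
After op 5 (type): buf='cathiup' undo_depth=3 redo_depth=0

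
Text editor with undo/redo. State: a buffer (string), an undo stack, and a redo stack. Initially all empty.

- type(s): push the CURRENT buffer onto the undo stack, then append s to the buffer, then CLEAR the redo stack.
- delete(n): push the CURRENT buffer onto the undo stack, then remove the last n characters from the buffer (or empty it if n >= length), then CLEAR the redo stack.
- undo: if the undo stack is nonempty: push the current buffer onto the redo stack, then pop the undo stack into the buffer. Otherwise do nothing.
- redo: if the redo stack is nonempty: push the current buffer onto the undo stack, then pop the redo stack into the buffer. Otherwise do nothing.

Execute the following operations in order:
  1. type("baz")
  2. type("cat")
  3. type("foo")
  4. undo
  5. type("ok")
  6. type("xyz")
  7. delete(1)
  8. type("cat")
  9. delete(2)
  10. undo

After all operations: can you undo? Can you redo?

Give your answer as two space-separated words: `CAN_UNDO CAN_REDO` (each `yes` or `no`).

Answer: yes yes

Derivation:
After op 1 (type): buf='baz' undo_depth=1 redo_depth=0
After op 2 (type): buf='bazcat' undo_depth=2 redo_depth=0
After op 3 (type): buf='bazcatfoo' undo_depth=3 redo_depth=0
After op 4 (undo): buf='bazcat' undo_depth=2 redo_depth=1
After op 5 (type): buf='bazcatok' undo_depth=3 redo_depth=0
After op 6 (type): buf='bazcatokxyz' undo_depth=4 redo_depth=0
After op 7 (delete): buf='bazcatokxy' undo_depth=5 redo_depth=0
After op 8 (type): buf='bazcatokxycat' undo_depth=6 redo_depth=0
After op 9 (delete): buf='bazcatokxyc' undo_depth=7 redo_depth=0
After op 10 (undo): buf='bazcatokxycat' undo_depth=6 redo_depth=1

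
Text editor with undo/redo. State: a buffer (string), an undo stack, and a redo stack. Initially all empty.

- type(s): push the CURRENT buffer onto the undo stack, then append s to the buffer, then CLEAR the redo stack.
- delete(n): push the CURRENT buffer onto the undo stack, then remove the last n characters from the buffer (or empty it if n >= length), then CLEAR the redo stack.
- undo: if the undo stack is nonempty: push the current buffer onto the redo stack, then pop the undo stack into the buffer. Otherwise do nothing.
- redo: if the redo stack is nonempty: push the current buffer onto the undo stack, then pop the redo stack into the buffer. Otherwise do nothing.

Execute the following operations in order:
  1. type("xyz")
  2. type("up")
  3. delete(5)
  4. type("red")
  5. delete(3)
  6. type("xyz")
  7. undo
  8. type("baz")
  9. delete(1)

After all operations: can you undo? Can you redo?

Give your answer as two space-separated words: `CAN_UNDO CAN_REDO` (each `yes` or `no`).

Answer: yes no

Derivation:
After op 1 (type): buf='xyz' undo_depth=1 redo_depth=0
After op 2 (type): buf='xyzup' undo_depth=2 redo_depth=0
After op 3 (delete): buf='(empty)' undo_depth=3 redo_depth=0
After op 4 (type): buf='red' undo_depth=4 redo_depth=0
After op 5 (delete): buf='(empty)' undo_depth=5 redo_depth=0
After op 6 (type): buf='xyz' undo_depth=6 redo_depth=0
After op 7 (undo): buf='(empty)' undo_depth=5 redo_depth=1
After op 8 (type): buf='baz' undo_depth=6 redo_depth=0
After op 9 (delete): buf='ba' undo_depth=7 redo_depth=0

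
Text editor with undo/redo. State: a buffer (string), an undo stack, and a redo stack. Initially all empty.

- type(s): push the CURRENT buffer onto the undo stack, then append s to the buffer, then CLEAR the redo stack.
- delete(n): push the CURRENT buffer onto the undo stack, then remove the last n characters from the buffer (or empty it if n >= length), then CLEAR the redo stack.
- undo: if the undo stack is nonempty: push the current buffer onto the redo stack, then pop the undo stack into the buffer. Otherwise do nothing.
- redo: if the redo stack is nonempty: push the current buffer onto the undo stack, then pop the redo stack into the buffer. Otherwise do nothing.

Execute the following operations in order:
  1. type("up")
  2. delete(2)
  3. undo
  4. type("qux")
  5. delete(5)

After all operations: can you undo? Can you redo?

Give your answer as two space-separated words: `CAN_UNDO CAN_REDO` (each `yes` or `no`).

After op 1 (type): buf='up' undo_depth=1 redo_depth=0
After op 2 (delete): buf='(empty)' undo_depth=2 redo_depth=0
After op 3 (undo): buf='up' undo_depth=1 redo_depth=1
After op 4 (type): buf='upqux' undo_depth=2 redo_depth=0
After op 5 (delete): buf='(empty)' undo_depth=3 redo_depth=0

Answer: yes no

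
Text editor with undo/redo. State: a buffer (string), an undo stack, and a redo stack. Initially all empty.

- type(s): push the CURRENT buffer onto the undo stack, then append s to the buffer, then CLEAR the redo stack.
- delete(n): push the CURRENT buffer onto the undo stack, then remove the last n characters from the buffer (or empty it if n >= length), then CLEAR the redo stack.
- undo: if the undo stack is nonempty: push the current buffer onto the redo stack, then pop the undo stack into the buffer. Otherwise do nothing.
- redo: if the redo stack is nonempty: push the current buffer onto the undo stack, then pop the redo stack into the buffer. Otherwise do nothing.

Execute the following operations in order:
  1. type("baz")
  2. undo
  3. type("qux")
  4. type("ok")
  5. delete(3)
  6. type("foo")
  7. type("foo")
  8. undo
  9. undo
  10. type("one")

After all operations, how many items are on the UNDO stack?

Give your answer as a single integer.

Answer: 4

Derivation:
After op 1 (type): buf='baz' undo_depth=1 redo_depth=0
After op 2 (undo): buf='(empty)' undo_depth=0 redo_depth=1
After op 3 (type): buf='qux' undo_depth=1 redo_depth=0
After op 4 (type): buf='quxok' undo_depth=2 redo_depth=0
After op 5 (delete): buf='qu' undo_depth=3 redo_depth=0
After op 6 (type): buf='qufoo' undo_depth=4 redo_depth=0
After op 7 (type): buf='qufoofoo' undo_depth=5 redo_depth=0
After op 8 (undo): buf='qufoo' undo_depth=4 redo_depth=1
After op 9 (undo): buf='qu' undo_depth=3 redo_depth=2
After op 10 (type): buf='quone' undo_depth=4 redo_depth=0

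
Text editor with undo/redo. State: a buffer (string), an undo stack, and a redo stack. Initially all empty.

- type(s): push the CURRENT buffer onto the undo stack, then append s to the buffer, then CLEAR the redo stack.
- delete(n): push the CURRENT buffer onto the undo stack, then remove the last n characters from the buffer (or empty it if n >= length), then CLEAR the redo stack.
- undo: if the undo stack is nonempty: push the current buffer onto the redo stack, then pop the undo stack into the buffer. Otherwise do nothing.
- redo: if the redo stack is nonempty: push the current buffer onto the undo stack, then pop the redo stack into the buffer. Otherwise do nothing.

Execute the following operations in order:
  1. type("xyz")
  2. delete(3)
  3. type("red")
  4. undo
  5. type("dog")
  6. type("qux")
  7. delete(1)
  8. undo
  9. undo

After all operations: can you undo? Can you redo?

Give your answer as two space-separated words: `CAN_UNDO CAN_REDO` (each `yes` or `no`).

Answer: yes yes

Derivation:
After op 1 (type): buf='xyz' undo_depth=1 redo_depth=0
After op 2 (delete): buf='(empty)' undo_depth=2 redo_depth=0
After op 3 (type): buf='red' undo_depth=3 redo_depth=0
After op 4 (undo): buf='(empty)' undo_depth=2 redo_depth=1
After op 5 (type): buf='dog' undo_depth=3 redo_depth=0
After op 6 (type): buf='dogqux' undo_depth=4 redo_depth=0
After op 7 (delete): buf='dogqu' undo_depth=5 redo_depth=0
After op 8 (undo): buf='dogqux' undo_depth=4 redo_depth=1
After op 9 (undo): buf='dog' undo_depth=3 redo_depth=2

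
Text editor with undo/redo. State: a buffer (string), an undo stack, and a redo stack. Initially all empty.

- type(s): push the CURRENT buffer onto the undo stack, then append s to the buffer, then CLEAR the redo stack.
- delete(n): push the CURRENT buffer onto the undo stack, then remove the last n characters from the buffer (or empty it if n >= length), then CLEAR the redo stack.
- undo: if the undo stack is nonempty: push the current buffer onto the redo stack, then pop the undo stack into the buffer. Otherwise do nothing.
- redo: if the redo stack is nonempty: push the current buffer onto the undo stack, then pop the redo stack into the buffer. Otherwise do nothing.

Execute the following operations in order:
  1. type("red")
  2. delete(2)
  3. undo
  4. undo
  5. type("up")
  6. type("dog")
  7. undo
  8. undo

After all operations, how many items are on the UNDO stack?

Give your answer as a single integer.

Answer: 0

Derivation:
After op 1 (type): buf='red' undo_depth=1 redo_depth=0
After op 2 (delete): buf='r' undo_depth=2 redo_depth=0
After op 3 (undo): buf='red' undo_depth=1 redo_depth=1
After op 4 (undo): buf='(empty)' undo_depth=0 redo_depth=2
After op 5 (type): buf='up' undo_depth=1 redo_depth=0
After op 6 (type): buf='updog' undo_depth=2 redo_depth=0
After op 7 (undo): buf='up' undo_depth=1 redo_depth=1
After op 8 (undo): buf='(empty)' undo_depth=0 redo_depth=2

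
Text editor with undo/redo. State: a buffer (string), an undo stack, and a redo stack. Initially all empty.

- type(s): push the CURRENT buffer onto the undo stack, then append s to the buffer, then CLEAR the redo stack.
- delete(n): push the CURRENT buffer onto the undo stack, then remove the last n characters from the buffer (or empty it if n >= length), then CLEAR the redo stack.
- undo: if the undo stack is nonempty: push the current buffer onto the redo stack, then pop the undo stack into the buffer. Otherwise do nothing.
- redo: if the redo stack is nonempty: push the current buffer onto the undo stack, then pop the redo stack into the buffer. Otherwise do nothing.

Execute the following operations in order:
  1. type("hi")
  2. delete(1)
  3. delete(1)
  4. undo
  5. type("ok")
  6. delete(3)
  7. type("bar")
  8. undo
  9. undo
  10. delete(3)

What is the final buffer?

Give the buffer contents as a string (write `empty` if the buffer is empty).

After op 1 (type): buf='hi' undo_depth=1 redo_depth=0
After op 2 (delete): buf='h' undo_depth=2 redo_depth=0
After op 3 (delete): buf='(empty)' undo_depth=3 redo_depth=0
After op 4 (undo): buf='h' undo_depth=2 redo_depth=1
After op 5 (type): buf='hok' undo_depth=3 redo_depth=0
After op 6 (delete): buf='(empty)' undo_depth=4 redo_depth=0
After op 7 (type): buf='bar' undo_depth=5 redo_depth=0
After op 8 (undo): buf='(empty)' undo_depth=4 redo_depth=1
After op 9 (undo): buf='hok' undo_depth=3 redo_depth=2
After op 10 (delete): buf='(empty)' undo_depth=4 redo_depth=0

Answer: empty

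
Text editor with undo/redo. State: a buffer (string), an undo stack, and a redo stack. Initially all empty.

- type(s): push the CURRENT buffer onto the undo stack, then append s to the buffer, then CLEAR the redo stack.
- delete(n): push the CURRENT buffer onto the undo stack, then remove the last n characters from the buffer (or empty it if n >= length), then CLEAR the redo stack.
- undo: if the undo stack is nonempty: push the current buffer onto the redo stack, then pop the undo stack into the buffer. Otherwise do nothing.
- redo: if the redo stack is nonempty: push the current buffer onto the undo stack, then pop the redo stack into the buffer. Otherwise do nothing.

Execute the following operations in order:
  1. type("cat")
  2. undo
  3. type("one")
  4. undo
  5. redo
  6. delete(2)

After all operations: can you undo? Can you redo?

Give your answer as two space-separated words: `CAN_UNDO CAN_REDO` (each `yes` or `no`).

After op 1 (type): buf='cat' undo_depth=1 redo_depth=0
After op 2 (undo): buf='(empty)' undo_depth=0 redo_depth=1
After op 3 (type): buf='one' undo_depth=1 redo_depth=0
After op 4 (undo): buf='(empty)' undo_depth=0 redo_depth=1
After op 5 (redo): buf='one' undo_depth=1 redo_depth=0
After op 6 (delete): buf='o' undo_depth=2 redo_depth=0

Answer: yes no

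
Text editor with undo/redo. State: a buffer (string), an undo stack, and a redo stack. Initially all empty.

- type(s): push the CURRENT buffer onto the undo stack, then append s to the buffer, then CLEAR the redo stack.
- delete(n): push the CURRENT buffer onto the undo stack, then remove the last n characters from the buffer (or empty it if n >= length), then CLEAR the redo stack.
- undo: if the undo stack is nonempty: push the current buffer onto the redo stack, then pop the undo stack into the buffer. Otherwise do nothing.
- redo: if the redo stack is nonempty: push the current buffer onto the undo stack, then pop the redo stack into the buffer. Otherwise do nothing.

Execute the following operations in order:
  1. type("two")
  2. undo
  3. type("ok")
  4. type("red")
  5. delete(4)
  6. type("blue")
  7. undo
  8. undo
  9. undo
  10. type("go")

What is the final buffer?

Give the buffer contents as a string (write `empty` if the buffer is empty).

Answer: okgo

Derivation:
After op 1 (type): buf='two' undo_depth=1 redo_depth=0
After op 2 (undo): buf='(empty)' undo_depth=0 redo_depth=1
After op 3 (type): buf='ok' undo_depth=1 redo_depth=0
After op 4 (type): buf='okred' undo_depth=2 redo_depth=0
After op 5 (delete): buf='o' undo_depth=3 redo_depth=0
After op 6 (type): buf='oblue' undo_depth=4 redo_depth=0
After op 7 (undo): buf='o' undo_depth=3 redo_depth=1
After op 8 (undo): buf='okred' undo_depth=2 redo_depth=2
After op 9 (undo): buf='ok' undo_depth=1 redo_depth=3
After op 10 (type): buf='okgo' undo_depth=2 redo_depth=0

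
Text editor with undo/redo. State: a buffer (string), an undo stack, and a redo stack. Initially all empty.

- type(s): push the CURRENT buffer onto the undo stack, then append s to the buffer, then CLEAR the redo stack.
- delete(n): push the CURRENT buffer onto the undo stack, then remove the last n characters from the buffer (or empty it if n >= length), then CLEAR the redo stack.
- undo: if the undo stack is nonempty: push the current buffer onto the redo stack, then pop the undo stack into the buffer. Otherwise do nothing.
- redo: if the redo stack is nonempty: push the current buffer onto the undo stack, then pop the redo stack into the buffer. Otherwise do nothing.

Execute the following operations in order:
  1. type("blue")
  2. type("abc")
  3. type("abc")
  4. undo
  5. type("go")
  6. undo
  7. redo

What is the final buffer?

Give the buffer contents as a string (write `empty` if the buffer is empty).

After op 1 (type): buf='blue' undo_depth=1 redo_depth=0
After op 2 (type): buf='blueabc' undo_depth=2 redo_depth=0
After op 3 (type): buf='blueabcabc' undo_depth=3 redo_depth=0
After op 4 (undo): buf='blueabc' undo_depth=2 redo_depth=1
After op 5 (type): buf='blueabcgo' undo_depth=3 redo_depth=0
After op 6 (undo): buf='blueabc' undo_depth=2 redo_depth=1
After op 7 (redo): buf='blueabcgo' undo_depth=3 redo_depth=0

Answer: blueabcgo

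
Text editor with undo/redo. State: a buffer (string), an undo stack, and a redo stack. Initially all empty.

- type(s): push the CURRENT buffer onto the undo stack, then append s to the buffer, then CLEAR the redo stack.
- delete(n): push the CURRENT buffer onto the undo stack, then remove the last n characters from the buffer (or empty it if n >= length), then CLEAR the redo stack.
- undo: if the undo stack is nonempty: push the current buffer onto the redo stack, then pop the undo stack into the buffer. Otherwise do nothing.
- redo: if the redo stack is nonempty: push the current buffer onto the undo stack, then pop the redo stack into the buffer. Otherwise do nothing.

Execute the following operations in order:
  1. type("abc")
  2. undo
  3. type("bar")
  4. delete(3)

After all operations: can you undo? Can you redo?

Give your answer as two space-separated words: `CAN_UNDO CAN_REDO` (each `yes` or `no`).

After op 1 (type): buf='abc' undo_depth=1 redo_depth=0
After op 2 (undo): buf='(empty)' undo_depth=0 redo_depth=1
After op 3 (type): buf='bar' undo_depth=1 redo_depth=0
After op 4 (delete): buf='(empty)' undo_depth=2 redo_depth=0

Answer: yes no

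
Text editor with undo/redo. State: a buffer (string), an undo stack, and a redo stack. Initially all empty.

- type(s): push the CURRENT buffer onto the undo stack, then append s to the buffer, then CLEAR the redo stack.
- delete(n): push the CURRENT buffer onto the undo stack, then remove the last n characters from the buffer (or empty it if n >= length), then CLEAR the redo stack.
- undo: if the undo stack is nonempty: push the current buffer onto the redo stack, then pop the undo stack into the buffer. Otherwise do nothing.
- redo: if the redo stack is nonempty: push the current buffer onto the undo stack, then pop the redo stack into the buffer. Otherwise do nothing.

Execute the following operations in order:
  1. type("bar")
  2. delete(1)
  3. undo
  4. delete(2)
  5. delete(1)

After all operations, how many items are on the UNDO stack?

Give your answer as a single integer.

After op 1 (type): buf='bar' undo_depth=1 redo_depth=0
After op 2 (delete): buf='ba' undo_depth=2 redo_depth=0
After op 3 (undo): buf='bar' undo_depth=1 redo_depth=1
After op 4 (delete): buf='b' undo_depth=2 redo_depth=0
After op 5 (delete): buf='(empty)' undo_depth=3 redo_depth=0

Answer: 3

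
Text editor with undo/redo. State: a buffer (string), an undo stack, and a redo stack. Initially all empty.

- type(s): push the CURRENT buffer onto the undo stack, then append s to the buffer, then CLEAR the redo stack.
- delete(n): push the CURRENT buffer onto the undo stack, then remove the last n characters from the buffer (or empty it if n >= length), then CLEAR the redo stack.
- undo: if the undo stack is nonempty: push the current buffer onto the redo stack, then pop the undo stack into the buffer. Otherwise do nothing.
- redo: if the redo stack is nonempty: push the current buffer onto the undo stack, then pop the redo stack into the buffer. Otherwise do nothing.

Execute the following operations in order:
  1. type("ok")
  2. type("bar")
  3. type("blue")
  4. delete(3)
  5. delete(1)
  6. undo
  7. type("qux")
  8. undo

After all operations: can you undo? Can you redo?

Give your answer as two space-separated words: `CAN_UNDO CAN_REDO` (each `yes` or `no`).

After op 1 (type): buf='ok' undo_depth=1 redo_depth=0
After op 2 (type): buf='okbar' undo_depth=2 redo_depth=0
After op 3 (type): buf='okbarblue' undo_depth=3 redo_depth=0
After op 4 (delete): buf='okbarb' undo_depth=4 redo_depth=0
After op 5 (delete): buf='okbar' undo_depth=5 redo_depth=0
After op 6 (undo): buf='okbarb' undo_depth=4 redo_depth=1
After op 7 (type): buf='okbarbqux' undo_depth=5 redo_depth=0
After op 8 (undo): buf='okbarb' undo_depth=4 redo_depth=1

Answer: yes yes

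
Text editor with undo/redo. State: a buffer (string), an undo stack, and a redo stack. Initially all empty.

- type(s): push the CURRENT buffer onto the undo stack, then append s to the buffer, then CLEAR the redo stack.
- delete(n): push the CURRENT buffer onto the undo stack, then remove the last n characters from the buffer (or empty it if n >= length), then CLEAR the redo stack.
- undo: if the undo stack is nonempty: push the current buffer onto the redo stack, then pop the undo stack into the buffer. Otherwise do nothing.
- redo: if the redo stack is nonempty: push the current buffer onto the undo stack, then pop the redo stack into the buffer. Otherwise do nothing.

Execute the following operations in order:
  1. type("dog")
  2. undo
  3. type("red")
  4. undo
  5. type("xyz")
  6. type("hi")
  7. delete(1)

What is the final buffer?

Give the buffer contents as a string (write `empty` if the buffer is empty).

After op 1 (type): buf='dog' undo_depth=1 redo_depth=0
After op 2 (undo): buf='(empty)' undo_depth=0 redo_depth=1
After op 3 (type): buf='red' undo_depth=1 redo_depth=0
After op 4 (undo): buf='(empty)' undo_depth=0 redo_depth=1
After op 5 (type): buf='xyz' undo_depth=1 redo_depth=0
After op 6 (type): buf='xyzhi' undo_depth=2 redo_depth=0
After op 7 (delete): buf='xyzh' undo_depth=3 redo_depth=0

Answer: xyzh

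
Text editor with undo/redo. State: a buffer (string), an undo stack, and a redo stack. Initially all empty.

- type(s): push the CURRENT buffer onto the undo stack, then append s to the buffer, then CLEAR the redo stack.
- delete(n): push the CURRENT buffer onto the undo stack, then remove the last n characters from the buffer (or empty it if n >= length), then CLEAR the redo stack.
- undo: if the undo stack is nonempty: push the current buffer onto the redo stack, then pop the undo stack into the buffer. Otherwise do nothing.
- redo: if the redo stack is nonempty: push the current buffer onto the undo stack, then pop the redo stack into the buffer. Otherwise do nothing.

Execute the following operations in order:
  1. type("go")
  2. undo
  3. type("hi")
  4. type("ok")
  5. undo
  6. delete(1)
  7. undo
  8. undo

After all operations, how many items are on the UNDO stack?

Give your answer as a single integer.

Answer: 0

Derivation:
After op 1 (type): buf='go' undo_depth=1 redo_depth=0
After op 2 (undo): buf='(empty)' undo_depth=0 redo_depth=1
After op 3 (type): buf='hi' undo_depth=1 redo_depth=0
After op 4 (type): buf='hiok' undo_depth=2 redo_depth=0
After op 5 (undo): buf='hi' undo_depth=1 redo_depth=1
After op 6 (delete): buf='h' undo_depth=2 redo_depth=0
After op 7 (undo): buf='hi' undo_depth=1 redo_depth=1
After op 8 (undo): buf='(empty)' undo_depth=0 redo_depth=2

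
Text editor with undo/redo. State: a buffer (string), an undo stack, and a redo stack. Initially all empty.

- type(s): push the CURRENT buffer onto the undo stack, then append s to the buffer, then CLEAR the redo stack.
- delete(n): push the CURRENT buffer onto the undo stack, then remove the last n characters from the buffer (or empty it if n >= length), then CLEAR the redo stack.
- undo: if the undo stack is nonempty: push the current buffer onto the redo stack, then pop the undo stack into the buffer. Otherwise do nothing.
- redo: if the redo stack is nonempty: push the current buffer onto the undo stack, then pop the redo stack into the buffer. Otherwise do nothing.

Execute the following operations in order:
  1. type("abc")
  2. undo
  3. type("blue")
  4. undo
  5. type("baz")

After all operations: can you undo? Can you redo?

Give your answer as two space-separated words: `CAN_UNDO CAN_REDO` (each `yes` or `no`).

Answer: yes no

Derivation:
After op 1 (type): buf='abc' undo_depth=1 redo_depth=0
After op 2 (undo): buf='(empty)' undo_depth=0 redo_depth=1
After op 3 (type): buf='blue' undo_depth=1 redo_depth=0
After op 4 (undo): buf='(empty)' undo_depth=0 redo_depth=1
After op 5 (type): buf='baz' undo_depth=1 redo_depth=0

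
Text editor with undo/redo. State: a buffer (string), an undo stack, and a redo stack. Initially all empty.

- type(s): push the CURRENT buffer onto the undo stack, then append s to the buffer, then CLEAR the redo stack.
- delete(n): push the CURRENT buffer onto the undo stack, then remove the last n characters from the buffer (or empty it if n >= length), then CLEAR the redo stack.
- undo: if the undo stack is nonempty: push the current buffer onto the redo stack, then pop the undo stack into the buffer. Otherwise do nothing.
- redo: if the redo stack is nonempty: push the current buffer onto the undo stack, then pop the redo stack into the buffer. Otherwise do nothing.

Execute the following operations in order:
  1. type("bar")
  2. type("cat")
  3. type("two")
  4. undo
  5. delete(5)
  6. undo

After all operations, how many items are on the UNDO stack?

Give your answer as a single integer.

After op 1 (type): buf='bar' undo_depth=1 redo_depth=0
After op 2 (type): buf='barcat' undo_depth=2 redo_depth=0
After op 3 (type): buf='barcattwo' undo_depth=3 redo_depth=0
After op 4 (undo): buf='barcat' undo_depth=2 redo_depth=1
After op 5 (delete): buf='b' undo_depth=3 redo_depth=0
After op 6 (undo): buf='barcat' undo_depth=2 redo_depth=1

Answer: 2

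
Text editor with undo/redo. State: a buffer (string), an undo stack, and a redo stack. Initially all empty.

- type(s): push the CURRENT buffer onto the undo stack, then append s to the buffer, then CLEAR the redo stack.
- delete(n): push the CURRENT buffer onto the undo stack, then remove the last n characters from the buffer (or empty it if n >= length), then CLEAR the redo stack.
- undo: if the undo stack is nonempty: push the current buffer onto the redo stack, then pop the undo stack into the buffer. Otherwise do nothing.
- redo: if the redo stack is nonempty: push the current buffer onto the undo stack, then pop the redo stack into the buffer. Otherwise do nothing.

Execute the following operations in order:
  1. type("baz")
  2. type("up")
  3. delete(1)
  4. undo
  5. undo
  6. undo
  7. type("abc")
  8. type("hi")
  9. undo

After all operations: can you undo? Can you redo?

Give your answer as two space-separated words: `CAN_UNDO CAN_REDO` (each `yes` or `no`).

After op 1 (type): buf='baz' undo_depth=1 redo_depth=0
After op 2 (type): buf='bazup' undo_depth=2 redo_depth=0
After op 3 (delete): buf='bazu' undo_depth=3 redo_depth=0
After op 4 (undo): buf='bazup' undo_depth=2 redo_depth=1
After op 5 (undo): buf='baz' undo_depth=1 redo_depth=2
After op 6 (undo): buf='(empty)' undo_depth=0 redo_depth=3
After op 7 (type): buf='abc' undo_depth=1 redo_depth=0
After op 8 (type): buf='abchi' undo_depth=2 redo_depth=0
After op 9 (undo): buf='abc' undo_depth=1 redo_depth=1

Answer: yes yes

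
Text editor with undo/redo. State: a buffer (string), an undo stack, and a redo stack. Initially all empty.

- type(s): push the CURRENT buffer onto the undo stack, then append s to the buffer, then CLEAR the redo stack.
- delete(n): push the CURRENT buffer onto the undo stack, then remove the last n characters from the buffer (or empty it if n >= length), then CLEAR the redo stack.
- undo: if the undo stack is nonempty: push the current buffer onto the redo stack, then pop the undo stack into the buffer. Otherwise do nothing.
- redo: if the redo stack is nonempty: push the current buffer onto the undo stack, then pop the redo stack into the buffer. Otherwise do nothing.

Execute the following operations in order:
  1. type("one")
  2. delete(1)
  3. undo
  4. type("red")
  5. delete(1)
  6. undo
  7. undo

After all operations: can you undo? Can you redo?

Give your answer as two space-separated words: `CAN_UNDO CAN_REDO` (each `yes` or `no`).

Answer: yes yes

Derivation:
After op 1 (type): buf='one' undo_depth=1 redo_depth=0
After op 2 (delete): buf='on' undo_depth=2 redo_depth=0
After op 3 (undo): buf='one' undo_depth=1 redo_depth=1
After op 4 (type): buf='onered' undo_depth=2 redo_depth=0
After op 5 (delete): buf='onere' undo_depth=3 redo_depth=0
After op 6 (undo): buf='onered' undo_depth=2 redo_depth=1
After op 7 (undo): buf='one' undo_depth=1 redo_depth=2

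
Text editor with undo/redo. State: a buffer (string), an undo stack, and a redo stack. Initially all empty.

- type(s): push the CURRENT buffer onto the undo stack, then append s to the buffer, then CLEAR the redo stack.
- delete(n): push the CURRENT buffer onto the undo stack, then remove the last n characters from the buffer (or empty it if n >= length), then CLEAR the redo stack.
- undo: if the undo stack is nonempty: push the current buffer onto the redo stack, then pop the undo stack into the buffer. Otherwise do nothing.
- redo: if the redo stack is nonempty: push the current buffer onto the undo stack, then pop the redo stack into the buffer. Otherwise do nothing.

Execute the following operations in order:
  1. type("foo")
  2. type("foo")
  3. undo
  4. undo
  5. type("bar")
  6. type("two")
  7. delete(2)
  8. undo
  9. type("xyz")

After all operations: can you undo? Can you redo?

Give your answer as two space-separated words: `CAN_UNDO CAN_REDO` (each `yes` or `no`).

Answer: yes no

Derivation:
After op 1 (type): buf='foo' undo_depth=1 redo_depth=0
After op 2 (type): buf='foofoo' undo_depth=2 redo_depth=0
After op 3 (undo): buf='foo' undo_depth=1 redo_depth=1
After op 4 (undo): buf='(empty)' undo_depth=0 redo_depth=2
After op 5 (type): buf='bar' undo_depth=1 redo_depth=0
After op 6 (type): buf='bartwo' undo_depth=2 redo_depth=0
After op 7 (delete): buf='bart' undo_depth=3 redo_depth=0
After op 8 (undo): buf='bartwo' undo_depth=2 redo_depth=1
After op 9 (type): buf='bartwoxyz' undo_depth=3 redo_depth=0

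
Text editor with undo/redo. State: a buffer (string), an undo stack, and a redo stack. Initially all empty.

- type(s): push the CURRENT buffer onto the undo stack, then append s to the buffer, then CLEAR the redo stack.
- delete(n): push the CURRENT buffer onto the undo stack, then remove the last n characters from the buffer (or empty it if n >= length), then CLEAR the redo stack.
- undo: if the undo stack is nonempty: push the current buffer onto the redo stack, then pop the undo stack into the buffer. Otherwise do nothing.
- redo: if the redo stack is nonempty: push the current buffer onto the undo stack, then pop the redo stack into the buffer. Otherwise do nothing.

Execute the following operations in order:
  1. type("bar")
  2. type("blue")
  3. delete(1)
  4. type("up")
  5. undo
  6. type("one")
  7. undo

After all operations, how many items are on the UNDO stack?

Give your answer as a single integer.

Answer: 3

Derivation:
After op 1 (type): buf='bar' undo_depth=1 redo_depth=0
After op 2 (type): buf='barblue' undo_depth=2 redo_depth=0
After op 3 (delete): buf='barblu' undo_depth=3 redo_depth=0
After op 4 (type): buf='barbluup' undo_depth=4 redo_depth=0
After op 5 (undo): buf='barblu' undo_depth=3 redo_depth=1
After op 6 (type): buf='barbluone' undo_depth=4 redo_depth=0
After op 7 (undo): buf='barblu' undo_depth=3 redo_depth=1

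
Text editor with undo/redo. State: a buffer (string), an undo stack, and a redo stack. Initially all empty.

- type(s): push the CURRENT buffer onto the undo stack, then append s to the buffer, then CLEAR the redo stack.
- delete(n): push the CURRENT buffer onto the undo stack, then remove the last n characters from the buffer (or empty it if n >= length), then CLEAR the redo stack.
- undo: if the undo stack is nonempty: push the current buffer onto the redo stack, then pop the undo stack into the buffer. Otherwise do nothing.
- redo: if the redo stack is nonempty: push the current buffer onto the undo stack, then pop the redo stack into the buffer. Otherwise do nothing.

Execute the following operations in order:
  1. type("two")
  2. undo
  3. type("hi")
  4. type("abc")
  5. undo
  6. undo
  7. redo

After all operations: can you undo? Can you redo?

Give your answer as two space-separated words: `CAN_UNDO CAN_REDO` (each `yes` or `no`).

Answer: yes yes

Derivation:
After op 1 (type): buf='two' undo_depth=1 redo_depth=0
After op 2 (undo): buf='(empty)' undo_depth=0 redo_depth=1
After op 3 (type): buf='hi' undo_depth=1 redo_depth=0
After op 4 (type): buf='hiabc' undo_depth=2 redo_depth=0
After op 5 (undo): buf='hi' undo_depth=1 redo_depth=1
After op 6 (undo): buf='(empty)' undo_depth=0 redo_depth=2
After op 7 (redo): buf='hi' undo_depth=1 redo_depth=1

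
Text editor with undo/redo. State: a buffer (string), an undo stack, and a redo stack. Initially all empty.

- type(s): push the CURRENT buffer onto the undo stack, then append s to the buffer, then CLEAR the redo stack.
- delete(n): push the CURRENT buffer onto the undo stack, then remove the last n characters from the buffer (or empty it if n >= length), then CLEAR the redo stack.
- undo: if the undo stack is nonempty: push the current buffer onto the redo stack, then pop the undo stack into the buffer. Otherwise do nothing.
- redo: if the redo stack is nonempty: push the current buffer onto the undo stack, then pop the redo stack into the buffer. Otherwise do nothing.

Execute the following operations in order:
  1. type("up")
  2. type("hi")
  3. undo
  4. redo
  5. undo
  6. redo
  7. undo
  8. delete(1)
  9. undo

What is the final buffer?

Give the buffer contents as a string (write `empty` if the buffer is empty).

After op 1 (type): buf='up' undo_depth=1 redo_depth=0
After op 2 (type): buf='uphi' undo_depth=2 redo_depth=0
After op 3 (undo): buf='up' undo_depth=1 redo_depth=1
After op 4 (redo): buf='uphi' undo_depth=2 redo_depth=0
After op 5 (undo): buf='up' undo_depth=1 redo_depth=1
After op 6 (redo): buf='uphi' undo_depth=2 redo_depth=0
After op 7 (undo): buf='up' undo_depth=1 redo_depth=1
After op 8 (delete): buf='u' undo_depth=2 redo_depth=0
After op 9 (undo): buf='up' undo_depth=1 redo_depth=1

Answer: up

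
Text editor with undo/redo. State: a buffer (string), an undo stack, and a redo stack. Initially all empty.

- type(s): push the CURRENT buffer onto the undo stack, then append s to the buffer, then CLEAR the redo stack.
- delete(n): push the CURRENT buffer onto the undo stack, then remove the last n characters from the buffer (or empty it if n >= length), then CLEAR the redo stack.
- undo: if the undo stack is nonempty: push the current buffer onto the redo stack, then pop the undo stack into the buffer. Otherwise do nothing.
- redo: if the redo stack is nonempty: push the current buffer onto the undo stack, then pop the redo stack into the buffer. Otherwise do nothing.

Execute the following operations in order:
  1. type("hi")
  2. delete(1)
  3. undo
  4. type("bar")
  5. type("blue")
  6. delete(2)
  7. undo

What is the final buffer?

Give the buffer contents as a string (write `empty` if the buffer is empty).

After op 1 (type): buf='hi' undo_depth=1 redo_depth=0
After op 2 (delete): buf='h' undo_depth=2 redo_depth=0
After op 3 (undo): buf='hi' undo_depth=1 redo_depth=1
After op 4 (type): buf='hibar' undo_depth=2 redo_depth=0
After op 5 (type): buf='hibarblue' undo_depth=3 redo_depth=0
After op 6 (delete): buf='hibarbl' undo_depth=4 redo_depth=0
After op 7 (undo): buf='hibarblue' undo_depth=3 redo_depth=1

Answer: hibarblue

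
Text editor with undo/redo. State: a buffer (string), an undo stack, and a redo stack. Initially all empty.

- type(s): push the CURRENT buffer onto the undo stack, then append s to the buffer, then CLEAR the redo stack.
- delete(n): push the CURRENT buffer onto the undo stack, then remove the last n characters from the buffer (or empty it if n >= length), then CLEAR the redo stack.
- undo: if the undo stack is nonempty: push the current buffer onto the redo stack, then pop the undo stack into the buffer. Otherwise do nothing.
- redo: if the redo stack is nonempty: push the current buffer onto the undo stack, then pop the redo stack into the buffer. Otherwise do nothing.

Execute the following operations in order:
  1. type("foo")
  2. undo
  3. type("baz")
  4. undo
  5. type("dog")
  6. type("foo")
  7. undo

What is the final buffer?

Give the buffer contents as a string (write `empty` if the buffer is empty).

Answer: dog

Derivation:
After op 1 (type): buf='foo' undo_depth=1 redo_depth=0
After op 2 (undo): buf='(empty)' undo_depth=0 redo_depth=1
After op 3 (type): buf='baz' undo_depth=1 redo_depth=0
After op 4 (undo): buf='(empty)' undo_depth=0 redo_depth=1
After op 5 (type): buf='dog' undo_depth=1 redo_depth=0
After op 6 (type): buf='dogfoo' undo_depth=2 redo_depth=0
After op 7 (undo): buf='dog' undo_depth=1 redo_depth=1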